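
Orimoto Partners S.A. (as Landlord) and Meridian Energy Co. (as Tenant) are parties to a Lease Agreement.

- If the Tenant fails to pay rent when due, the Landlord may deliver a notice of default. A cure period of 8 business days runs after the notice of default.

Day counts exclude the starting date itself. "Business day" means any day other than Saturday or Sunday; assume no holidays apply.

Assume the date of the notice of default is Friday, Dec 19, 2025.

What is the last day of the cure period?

The last day of the cure period: 8 business days after Friday, Dec 19, 2025, skipping weekends — Dec 22, Dec 23, Dec 24, Dec 25, Dec 26, Dec 29, Dec 30, Dec 31 — lands on Wednesday, Dec 31, 2025.

Dec 31, 2025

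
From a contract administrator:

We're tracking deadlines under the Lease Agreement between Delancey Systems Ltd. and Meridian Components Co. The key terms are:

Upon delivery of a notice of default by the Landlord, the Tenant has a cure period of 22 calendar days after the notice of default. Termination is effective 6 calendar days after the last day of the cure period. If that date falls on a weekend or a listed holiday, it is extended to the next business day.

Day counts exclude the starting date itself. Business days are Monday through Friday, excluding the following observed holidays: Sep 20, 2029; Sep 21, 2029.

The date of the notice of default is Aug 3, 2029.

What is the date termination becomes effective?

The last day of the cure period: 22 calendar days after Aug 3, 2029 is Aug 25, 2029.
Adding 6 calendar days to Aug 25, 2029 gives Aug 31, 2029, which is the date termination becomes effective. Aug 31, 2029 is a Friday and is not a listed holiday, so no roll-forward applies.

Aug 31, 2029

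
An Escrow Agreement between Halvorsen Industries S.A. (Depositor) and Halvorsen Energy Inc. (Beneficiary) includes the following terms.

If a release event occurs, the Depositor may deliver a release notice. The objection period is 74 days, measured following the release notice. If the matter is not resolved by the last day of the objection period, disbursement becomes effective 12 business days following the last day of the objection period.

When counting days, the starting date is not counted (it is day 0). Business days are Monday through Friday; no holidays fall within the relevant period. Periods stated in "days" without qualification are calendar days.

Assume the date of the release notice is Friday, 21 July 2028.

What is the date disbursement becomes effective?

19 October 2028

Adding 74 calendar days to 21 July 2028 gives 3 October 2028, which is the last day of the objection period.
From Tuesday, 3 October 2028, 12 business days (Oct 4, Oct 5, Oct 6, Oct 9, …, Oct 17, Oct 18, Oct 19, skipping weekends) brings us to Thursday, 19 October 2028, which is the date disbursement becomes effective.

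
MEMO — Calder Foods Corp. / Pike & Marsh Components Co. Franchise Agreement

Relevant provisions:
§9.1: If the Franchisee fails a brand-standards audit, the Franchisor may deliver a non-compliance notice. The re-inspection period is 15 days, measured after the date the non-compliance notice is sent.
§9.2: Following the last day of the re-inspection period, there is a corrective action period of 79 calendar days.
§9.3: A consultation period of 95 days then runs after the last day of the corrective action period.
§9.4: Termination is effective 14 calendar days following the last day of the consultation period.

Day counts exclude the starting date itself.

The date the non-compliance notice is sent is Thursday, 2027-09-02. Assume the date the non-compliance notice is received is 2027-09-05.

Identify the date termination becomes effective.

2028-03-23

The last day of the re-inspection period: 15 calendar days after 2027-09-02 is 2027-09-17.
The last day of the corrective action period: 2027-09-17 + 79 days = 2027-12-05.
Adding 95 calendar days to 2027-12-05 gives 2028-03-09, which is the last day of the consultation period.
The date termination becomes effective: 2028-03-09 + 14 days = 2028-03-23.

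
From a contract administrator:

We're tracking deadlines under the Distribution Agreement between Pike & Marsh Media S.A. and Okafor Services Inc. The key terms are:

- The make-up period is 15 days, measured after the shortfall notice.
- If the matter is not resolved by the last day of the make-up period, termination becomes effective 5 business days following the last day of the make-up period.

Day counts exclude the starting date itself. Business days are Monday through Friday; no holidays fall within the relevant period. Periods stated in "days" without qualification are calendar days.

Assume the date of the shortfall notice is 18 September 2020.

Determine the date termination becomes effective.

Adding 15 calendar days to 18 September 2020 gives 3 October 2020, which is the last day of the make-up period.
The date termination becomes effective: 5 business days after Saturday, 3 October 2020, skipping weekends — Oct 5, Oct 6, Oct 7, Oct 8, Oct 9 — lands on Friday, 9 October 2020.

9 October 2020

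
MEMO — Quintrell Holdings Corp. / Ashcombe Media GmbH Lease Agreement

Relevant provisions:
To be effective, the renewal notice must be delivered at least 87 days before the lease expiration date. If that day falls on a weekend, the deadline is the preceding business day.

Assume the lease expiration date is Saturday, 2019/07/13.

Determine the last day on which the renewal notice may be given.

2019/07/13 minus 87 days is 2019/04/17. That is a Wednesday, so no adjustment is needed.

2019/04/17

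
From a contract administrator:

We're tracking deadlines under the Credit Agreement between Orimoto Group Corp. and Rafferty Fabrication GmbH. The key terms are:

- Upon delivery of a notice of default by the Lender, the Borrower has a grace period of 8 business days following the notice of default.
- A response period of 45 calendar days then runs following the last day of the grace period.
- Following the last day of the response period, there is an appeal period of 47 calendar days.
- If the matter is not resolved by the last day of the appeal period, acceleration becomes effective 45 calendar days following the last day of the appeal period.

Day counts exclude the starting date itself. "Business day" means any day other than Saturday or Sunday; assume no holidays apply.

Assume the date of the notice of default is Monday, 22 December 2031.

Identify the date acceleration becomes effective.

17 May 2032

The last day of the grace period: counting 8 business days from Monday, 22 December 2031 (Dec 23, Dec 24, Dec 25, Dec 26, Dec 29, Dec 30, Dec 31, Jan 1, skipping weekends) reaches Thursday, 1 January 2032.
Adding 45 calendar days to 1 January 2032 gives 15 February 2032, which is the last day of the response period.
The last day of the appeal period: 47 calendar days after 15 February 2032 is 2 April 2032.
Adding 45 calendar days to 2 April 2032 gives 17 May 2032, which is the date acceleration becomes effective.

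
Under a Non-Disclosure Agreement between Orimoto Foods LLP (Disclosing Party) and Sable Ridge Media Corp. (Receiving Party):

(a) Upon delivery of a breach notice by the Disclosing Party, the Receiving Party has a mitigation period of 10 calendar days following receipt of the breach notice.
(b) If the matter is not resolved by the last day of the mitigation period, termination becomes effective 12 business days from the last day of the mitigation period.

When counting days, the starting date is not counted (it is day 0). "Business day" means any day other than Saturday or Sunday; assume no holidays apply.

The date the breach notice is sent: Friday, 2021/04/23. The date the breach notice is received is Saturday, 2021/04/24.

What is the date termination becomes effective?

The last day of the mitigation period: 10 calendar days after 2021/04/24 is 2021/05/04.
The date termination becomes effective: 12 business days after Tuesday, 2021/05/04, skipping weekends — May 5, May 6, May 7, May 10, …, May 18, May 19, May 20 — lands on Thursday, 2021/05/20.

2021/05/20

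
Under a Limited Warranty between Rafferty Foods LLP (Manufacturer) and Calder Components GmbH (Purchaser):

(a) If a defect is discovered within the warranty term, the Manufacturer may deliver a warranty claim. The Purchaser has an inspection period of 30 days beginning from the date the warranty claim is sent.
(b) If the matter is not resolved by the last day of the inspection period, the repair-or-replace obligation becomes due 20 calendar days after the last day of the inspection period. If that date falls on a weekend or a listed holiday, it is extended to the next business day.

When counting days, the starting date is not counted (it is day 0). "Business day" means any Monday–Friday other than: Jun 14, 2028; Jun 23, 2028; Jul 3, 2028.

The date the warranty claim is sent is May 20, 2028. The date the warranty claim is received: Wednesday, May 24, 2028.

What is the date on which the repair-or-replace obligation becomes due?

Jul 10, 2028

Adding 30 calendar days to May 20, 2028 gives Jun 19, 2028, which is the last day of the inspection period.
The date on which the repair-or-replace obligation becomes due: 20 calendar days after Jun 19, 2028 is Jul 9, 2028. That falls on a Sunday, so it rolls to the next business day, Monday, Jul 10, 2028.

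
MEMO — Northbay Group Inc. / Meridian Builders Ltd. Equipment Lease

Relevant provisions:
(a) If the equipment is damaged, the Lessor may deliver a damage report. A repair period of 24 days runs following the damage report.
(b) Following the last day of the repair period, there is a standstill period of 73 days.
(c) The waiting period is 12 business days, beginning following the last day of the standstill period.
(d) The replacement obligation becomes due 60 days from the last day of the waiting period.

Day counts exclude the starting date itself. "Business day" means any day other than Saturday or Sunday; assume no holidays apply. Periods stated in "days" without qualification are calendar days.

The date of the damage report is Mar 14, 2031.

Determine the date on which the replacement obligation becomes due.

The last day of the repair period: Mar 14, 2031 + 24 days = Apr 7, 2031.
The last day of the standstill period: 73 calendar days after Apr 7, 2031 is Jun 19, 2031.
The last day of the waiting period: counting 12 business days from Thursday, Jun 19, 2031 (Jun 20, Jun 23, Jun 24, Jun 25, …, Jul 3, Jul 4, Jul 7, skipping weekends) reaches Monday, Jul 7, 2031.
The date on which the replacement obligation becomes due: Jul 7, 2031 + 60 days = Sep 5, 2031.

Sep 5, 2031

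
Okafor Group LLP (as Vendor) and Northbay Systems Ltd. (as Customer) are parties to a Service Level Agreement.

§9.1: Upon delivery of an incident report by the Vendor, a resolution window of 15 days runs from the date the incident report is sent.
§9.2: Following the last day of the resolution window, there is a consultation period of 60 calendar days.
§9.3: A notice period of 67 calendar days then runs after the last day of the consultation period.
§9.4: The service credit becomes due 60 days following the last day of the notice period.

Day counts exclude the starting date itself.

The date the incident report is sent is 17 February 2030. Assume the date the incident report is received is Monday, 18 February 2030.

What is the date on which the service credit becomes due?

Adding 15 calendar days to 17 February 2030 gives 4 March 2030, which is the last day of the resolution window.
The last day of the consultation period: 4 March 2030 + 60 days = 3 May 2030.
The last day of the notice period: 3 May 2030 + 67 days = 9 July 2030.
The date on which the service credit becomes due: 9 July 2030 + 60 days = 7 September 2030.

7 September 2030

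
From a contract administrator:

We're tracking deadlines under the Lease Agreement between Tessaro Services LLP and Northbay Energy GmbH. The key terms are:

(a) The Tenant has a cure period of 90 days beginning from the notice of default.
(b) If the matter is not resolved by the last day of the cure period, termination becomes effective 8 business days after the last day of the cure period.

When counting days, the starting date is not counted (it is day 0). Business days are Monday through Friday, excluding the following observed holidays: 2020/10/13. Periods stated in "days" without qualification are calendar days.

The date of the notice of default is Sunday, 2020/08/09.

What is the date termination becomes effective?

Adding 90 calendar days to 2020/08/09 gives 2020/11/07, which is the last day of the cure period.
The date termination becomes effective: counting 8 business days from Saturday, 2020/11/07 (Nov 9, Nov 10, Nov 11, Nov 12, Nov 13, Nov 16, Nov 17, Nov 18, skipping weekends) reaches Wednesday, 2020/11/18.

2020/11/18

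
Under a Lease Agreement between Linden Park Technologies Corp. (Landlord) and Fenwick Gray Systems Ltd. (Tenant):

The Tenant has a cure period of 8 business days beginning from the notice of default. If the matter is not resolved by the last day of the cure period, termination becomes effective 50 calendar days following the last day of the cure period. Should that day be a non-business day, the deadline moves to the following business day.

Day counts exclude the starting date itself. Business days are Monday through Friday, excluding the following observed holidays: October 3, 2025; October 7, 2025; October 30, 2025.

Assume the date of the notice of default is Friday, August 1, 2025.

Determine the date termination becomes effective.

The last day of the cure period: 8 business days after Friday, August 1, 2025, skipping weekends — Aug 4, Aug 5, Aug 6, Aug 7, Aug 8, Aug 11, Aug 12, Aug 13 — lands on Wednesday, August 13, 2025.
The date termination becomes effective: 50 calendar days after August 13, 2025 is October 2, 2025. October 2, 2025 is a Thursday and is not a listed holiday, so no roll-forward applies.

October 2, 2025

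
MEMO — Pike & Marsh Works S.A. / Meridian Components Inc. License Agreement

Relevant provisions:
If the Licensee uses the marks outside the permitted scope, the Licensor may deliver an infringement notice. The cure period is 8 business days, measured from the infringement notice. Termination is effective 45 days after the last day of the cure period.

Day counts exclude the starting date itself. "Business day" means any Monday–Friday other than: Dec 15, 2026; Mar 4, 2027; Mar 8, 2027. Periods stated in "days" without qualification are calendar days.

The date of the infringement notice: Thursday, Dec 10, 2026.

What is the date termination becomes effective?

The last day of the cure period: 8 business days after Thursday, Dec 10, 2026, skipping weekends and the listed holiday on Dec 15 — Dec 11, Dec 14, Dec 16, Dec 17, Dec 18, Dec 21, Dec 22, Dec 23 — lands on Wednesday, Dec 23, 2026.
Adding 45 calendar days to Dec 23, 2026 gives Feb 6, 2027, which is the date termination becomes effective.

Feb 6, 2027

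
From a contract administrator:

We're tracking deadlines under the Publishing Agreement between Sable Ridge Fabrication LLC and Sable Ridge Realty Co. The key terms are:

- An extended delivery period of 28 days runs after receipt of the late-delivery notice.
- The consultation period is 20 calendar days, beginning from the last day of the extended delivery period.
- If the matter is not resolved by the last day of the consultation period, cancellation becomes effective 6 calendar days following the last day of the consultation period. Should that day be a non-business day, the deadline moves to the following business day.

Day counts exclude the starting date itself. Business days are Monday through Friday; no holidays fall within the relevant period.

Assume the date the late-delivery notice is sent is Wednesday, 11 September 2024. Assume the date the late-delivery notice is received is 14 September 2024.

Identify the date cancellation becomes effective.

7 November 2024

The last day of the extended delivery period: 14 September 2024 + 28 days = 12 October 2024.
Adding 20 calendar days to 12 October 2024 gives 1 November 2024, which is the last day of the consultation period.
Adding 6 calendar days to 1 November 2024 gives 7 November 2024, which is the date cancellation becomes effective. 7 November 2024 is a Thursday, so no roll-forward applies.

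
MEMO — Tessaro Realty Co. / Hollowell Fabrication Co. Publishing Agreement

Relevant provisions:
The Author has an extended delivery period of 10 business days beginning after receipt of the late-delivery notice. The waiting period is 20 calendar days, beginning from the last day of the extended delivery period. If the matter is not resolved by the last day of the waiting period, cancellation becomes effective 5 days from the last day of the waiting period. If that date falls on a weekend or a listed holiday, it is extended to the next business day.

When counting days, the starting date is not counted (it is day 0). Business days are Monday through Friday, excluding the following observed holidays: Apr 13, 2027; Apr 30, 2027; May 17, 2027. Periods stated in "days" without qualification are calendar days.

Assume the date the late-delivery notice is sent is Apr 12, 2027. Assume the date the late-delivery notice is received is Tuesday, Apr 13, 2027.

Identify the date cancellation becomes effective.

May 24, 2027

The last day of the extended delivery period: counting 10 business days from Tuesday, Apr 13, 2027 (Apr 14, Apr 15, Apr 16, Apr 19, Apr 20, Apr 21, Apr 22, Apr 23, Apr 26, Apr 27, skipping weekends) reaches Tuesday, Apr 27, 2027.
Adding 20 calendar days to Apr 27, 2027 gives May 17, 2027, which is the last day of the waiting period.
Adding 5 calendar days to May 17, 2027 gives May 22, 2027, which is the date cancellation becomes effective. That falls on a Saturday, so it rolls to the next business day, Monday, May 24, 2027.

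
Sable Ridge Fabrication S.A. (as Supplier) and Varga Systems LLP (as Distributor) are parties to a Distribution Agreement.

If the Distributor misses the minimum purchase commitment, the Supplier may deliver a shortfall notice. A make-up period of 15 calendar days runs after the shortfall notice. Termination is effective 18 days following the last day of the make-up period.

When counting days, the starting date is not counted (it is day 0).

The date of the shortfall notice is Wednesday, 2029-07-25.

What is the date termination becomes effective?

2029-08-27

The last day of the make-up period: 15 calendar days after 2029-07-25 is 2029-08-09.
Adding 18 calendar days to 2029-08-09 gives 2029-08-27, which is the date termination becomes effective.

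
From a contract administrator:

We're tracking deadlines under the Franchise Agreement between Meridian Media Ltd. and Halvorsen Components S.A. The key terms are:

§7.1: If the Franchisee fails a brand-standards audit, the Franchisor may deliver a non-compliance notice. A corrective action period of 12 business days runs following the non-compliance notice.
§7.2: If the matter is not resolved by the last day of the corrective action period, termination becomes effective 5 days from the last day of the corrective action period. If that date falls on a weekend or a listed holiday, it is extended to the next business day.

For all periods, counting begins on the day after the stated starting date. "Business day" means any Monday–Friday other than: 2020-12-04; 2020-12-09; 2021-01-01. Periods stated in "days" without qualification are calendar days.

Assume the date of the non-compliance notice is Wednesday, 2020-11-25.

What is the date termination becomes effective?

2020-12-21

From Wednesday, 2020-11-25, 12 business days (Nov 26, Nov 27, Nov 30, Dec 1, …, Dec 11, Dec 14, Dec 15, skipping weekends and the listed holidays on Dec 4, Dec 9) brings us to Tuesday, 2020-12-15, which is the last day of the corrective action period.
Adding 5 calendar days to 2020-12-15 gives 2020-12-20, which is the date termination becomes effective. That falls on a Sunday, so it rolls to the next business day, Monday, 2020-12-21.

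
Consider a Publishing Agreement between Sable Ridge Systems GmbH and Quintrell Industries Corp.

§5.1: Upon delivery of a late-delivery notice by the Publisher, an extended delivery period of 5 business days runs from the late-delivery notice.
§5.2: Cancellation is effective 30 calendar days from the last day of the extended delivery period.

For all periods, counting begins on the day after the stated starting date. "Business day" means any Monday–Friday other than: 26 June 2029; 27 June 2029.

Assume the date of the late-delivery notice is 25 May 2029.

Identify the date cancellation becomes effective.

From Friday, 25 May 2029, 5 business days (May 28, May 29, May 30, May 31, Jun 1, skipping weekends) brings us to Friday, 1 June 2029, which is the last day of the extended delivery period.
Adding 30 calendar days to 1 June 2029 gives 1 July 2029, which is the date cancellation becomes effective.

1 July 2029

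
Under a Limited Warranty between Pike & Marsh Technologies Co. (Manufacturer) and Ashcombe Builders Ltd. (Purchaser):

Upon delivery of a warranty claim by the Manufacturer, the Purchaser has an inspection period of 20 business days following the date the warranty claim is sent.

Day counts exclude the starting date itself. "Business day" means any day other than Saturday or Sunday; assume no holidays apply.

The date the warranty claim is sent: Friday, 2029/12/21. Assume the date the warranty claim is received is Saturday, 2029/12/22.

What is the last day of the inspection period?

The last day of the inspection period: counting 20 business days from Friday, 2029/12/21 (Dec 24, Dec 25, Dec 26, Dec 27, …, Jan 16, Jan 17, Jan 18, skipping weekends) reaches Friday, 2030/01/18.

2030/01/18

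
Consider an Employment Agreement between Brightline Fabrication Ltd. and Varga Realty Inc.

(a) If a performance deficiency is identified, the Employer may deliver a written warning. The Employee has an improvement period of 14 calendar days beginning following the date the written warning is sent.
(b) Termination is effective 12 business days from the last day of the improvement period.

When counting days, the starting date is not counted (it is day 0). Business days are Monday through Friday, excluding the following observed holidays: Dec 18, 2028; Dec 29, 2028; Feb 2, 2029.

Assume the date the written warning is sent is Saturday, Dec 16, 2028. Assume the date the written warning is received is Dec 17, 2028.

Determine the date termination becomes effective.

Jan 16, 2029

Adding 14 calendar days to Dec 16, 2028 gives Dec 30, 2028, which is the last day of the improvement period.
The date termination becomes effective: counting 12 business days from Saturday, Dec 30, 2028 (Jan 1, Jan 2, Jan 3, Jan 4, …, Jan 12, Jan 15, Jan 16, skipping weekends) reaches Tuesday, Jan 16, 2029.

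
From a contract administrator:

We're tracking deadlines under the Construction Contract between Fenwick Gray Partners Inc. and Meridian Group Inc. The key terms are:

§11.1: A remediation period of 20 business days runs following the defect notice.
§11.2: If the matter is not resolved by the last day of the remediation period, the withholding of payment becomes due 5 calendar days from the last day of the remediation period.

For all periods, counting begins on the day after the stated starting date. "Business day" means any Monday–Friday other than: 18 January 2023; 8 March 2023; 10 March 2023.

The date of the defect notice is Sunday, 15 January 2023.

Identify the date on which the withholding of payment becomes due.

The last day of the remediation period: counting 20 business days from Sunday, 15 January 2023 (Jan 16, Jan 17, Jan 19, Jan 20, …, Feb 9, Feb 10, Feb 13, skipping weekends and the listed holiday on Jan 18) reaches Monday, 13 February 2023.
The date on which the withholding of payment becomes due: 5 calendar days after 13 February 2023 is 18 February 2023.

18 February 2023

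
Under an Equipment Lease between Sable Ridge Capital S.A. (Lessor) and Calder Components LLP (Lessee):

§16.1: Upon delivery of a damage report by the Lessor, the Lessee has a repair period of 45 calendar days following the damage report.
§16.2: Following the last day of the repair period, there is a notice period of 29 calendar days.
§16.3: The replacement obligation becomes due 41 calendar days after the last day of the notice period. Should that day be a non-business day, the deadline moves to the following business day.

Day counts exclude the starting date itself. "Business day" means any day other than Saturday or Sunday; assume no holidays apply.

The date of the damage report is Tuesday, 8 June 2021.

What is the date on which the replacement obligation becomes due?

The last day of the repair period: 8 June 2021 + 45 days = 23 July 2021.
The last day of the notice period: 23 July 2021 + 29 days = 21 August 2021.
The date on which the replacement obligation becomes due: 41 calendar days after 21 August 2021 is 1 October 2021. 1 October 2021 is a Friday, so no roll-forward applies.

1 October 2021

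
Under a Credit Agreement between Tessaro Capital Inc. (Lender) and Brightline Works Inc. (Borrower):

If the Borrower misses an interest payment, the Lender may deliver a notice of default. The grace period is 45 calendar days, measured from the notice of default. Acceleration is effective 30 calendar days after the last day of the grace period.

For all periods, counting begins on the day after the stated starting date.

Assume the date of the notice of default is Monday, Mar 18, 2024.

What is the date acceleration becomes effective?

The last day of the grace period: Mar 18, 2024 + 45 days = May 2, 2024.
The date acceleration becomes effective: 30 calendar days after May 2, 2024 is Jun 1, 2024.

Jun 1, 2024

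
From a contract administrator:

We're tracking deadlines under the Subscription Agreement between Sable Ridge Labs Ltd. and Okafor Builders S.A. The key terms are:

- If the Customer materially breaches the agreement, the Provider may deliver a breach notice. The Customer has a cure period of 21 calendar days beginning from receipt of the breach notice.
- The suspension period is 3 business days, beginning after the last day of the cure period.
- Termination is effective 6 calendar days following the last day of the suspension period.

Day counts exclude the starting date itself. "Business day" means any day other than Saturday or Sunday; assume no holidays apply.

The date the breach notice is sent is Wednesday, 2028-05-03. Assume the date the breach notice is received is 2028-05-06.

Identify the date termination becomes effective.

The last day of the cure period: 2028-05-06 + 21 days = 2028-05-27.
From Saturday, 2028-05-27, 3 business days (May 29, May 30, May 31, skipping weekends) brings us to Wednesday, 2028-05-31, which is the last day of the suspension period.
The date termination becomes effective: 6 calendar days after 2028-05-31 is 2028-06-06.

2028-06-06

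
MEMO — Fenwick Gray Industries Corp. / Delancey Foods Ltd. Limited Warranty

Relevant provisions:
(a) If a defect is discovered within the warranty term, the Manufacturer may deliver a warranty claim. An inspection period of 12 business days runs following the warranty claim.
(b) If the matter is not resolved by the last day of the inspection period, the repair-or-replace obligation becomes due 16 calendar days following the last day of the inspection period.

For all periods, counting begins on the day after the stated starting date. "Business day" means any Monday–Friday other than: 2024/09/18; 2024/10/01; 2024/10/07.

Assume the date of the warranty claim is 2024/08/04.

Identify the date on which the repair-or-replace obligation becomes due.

2024/09/05

The last day of the inspection period: 12 business days after Sunday, 2024/08/04, skipping weekends — Aug 5, Aug 6, Aug 7, Aug 8, …, Aug 16, Aug 19, Aug 20 — lands on Tuesday, 2024/08/20.
The date on which the repair-or-replace obligation becomes due: 2024/08/20 + 16 days = 2024/09/05.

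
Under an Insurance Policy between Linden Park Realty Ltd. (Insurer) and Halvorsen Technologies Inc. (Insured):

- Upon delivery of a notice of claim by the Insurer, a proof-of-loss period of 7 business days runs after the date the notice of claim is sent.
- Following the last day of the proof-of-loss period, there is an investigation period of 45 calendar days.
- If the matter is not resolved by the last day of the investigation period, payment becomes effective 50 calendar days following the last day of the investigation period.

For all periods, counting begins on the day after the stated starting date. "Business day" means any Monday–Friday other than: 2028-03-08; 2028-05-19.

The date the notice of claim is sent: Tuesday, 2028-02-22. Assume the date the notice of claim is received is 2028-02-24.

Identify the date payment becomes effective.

From Tuesday, 2028-02-22, 7 business days (Feb 23, Feb 24, Feb 25, Feb 28, Feb 29, Mar 1, Mar 2, skipping weekends) brings us to Thursday, 2028-03-02, which is the last day of the proof-of-loss period.
The last day of the investigation period: 2028-03-02 + 45 days = 2028-04-16.
The date payment becomes effective: 50 calendar days after 2028-04-16 is 2028-06-05.

2028-06-05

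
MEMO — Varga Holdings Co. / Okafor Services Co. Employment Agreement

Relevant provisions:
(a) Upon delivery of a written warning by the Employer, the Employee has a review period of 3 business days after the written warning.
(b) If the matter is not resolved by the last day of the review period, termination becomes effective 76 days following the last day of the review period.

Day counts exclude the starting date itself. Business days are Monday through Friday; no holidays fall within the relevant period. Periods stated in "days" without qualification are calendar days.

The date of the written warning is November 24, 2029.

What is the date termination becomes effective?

February 12, 2030

From Saturday, November 24, 2029, 3 business days (Nov 26, Nov 27, Nov 28, skipping weekends) brings us to Wednesday, November 28, 2029, which is the last day of the review period.
The date termination becomes effective: 76 calendar days after November 28, 2029 is February 12, 2030.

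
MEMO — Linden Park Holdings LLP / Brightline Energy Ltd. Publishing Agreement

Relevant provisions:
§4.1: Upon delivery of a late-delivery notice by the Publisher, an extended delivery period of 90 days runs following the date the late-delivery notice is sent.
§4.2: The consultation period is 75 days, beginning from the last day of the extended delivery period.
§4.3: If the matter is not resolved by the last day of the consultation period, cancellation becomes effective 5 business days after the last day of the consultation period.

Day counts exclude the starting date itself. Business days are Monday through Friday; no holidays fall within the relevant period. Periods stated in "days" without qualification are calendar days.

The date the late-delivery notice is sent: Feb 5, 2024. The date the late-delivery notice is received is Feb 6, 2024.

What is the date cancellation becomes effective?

Adding 90 calendar days to Feb 5, 2024 gives May 5, 2024, which is the last day of the extended delivery period.
The last day of the consultation period: 75 calendar days after May 5, 2024 is Jul 19, 2024.
The date cancellation becomes effective: counting 5 business days from Friday, Jul 19, 2024 (Jul 22, Jul 23, Jul 24, Jul 25, Jul 26, skipping weekends) reaches Friday, Jul 26, 2024.

Jul 26, 2024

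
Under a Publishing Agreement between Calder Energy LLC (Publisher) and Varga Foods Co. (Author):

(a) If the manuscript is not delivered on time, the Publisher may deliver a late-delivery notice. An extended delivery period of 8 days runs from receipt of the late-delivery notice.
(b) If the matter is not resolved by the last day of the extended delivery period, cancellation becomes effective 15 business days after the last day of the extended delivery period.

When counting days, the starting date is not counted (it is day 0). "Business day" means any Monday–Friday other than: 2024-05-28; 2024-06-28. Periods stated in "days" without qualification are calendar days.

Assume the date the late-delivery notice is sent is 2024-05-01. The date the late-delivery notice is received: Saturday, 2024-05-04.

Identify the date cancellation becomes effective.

Adding 8 calendar days to 2024-05-04 gives 2024-05-12, which is the last day of the extended delivery period.
The date cancellation becomes effective: counting 15 business days from Sunday, 2024-05-12 (May 13, May 14, May 15, May 16, …, May 30, May 31, Jun 3, skipping weekends and the listed holiday on May 28) reaches Monday, 2024-06-03.

2024-06-03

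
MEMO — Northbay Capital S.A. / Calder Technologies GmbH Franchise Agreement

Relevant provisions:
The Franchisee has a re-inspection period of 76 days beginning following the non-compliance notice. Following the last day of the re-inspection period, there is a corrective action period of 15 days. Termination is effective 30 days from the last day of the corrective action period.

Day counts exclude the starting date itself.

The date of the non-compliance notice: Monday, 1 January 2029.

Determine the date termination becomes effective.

The last day of the re-inspection period: 76 calendar days after 1 January 2029 is 18 March 2029.
The last day of the corrective action period: 18 March 2029 + 15 days = 2 April 2029.
The date termination becomes effective: 2 April 2029 + 30 days = 2 May 2029.

2 May 2029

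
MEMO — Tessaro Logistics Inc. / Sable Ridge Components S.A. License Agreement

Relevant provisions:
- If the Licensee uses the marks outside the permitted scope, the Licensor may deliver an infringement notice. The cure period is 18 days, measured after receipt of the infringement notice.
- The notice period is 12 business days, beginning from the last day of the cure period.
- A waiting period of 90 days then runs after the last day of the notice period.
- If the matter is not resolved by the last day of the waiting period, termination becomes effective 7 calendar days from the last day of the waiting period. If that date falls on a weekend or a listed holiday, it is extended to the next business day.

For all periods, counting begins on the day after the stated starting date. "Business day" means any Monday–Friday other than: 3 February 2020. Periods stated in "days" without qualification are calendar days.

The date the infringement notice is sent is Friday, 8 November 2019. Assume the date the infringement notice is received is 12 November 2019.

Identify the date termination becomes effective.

The last day of the cure period: 12 November 2019 + 18 days = 30 November 2019.
The last day of the notice period: counting 12 business days from Saturday, 30 November 2019 (Dec 2, Dec 3, Dec 4, Dec 5, …, Dec 13, Dec 16, Dec 17, skipping weekends) reaches Tuesday, 17 December 2019.
The last day of the waiting period: 17 December 2019 + 90 days = 16 March 2020.
The date termination becomes effective: 7 calendar days after 16 March 2020 is 23 March 2020. 23 March 2020 is a Monday and is not a listed holiday, so no roll-forward applies.

23 March 2020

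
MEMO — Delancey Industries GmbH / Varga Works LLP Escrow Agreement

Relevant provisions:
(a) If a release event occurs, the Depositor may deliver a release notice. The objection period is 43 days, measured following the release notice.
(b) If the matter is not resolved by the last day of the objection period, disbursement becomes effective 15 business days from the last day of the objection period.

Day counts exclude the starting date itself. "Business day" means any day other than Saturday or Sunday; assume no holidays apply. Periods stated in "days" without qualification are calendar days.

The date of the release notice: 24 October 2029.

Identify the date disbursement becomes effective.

Adding 43 calendar days to 24 October 2029 gives 6 December 2029, which is the last day of the objection period.
The date disbursement becomes effective: 15 business days after Thursday, 6 December 2029, skipping weekends — Dec 7, Dec 10, Dec 11, Dec 12, …, Dec 25, Dec 26, Dec 27 — lands on Thursday, 27 December 2029.

27 December 2029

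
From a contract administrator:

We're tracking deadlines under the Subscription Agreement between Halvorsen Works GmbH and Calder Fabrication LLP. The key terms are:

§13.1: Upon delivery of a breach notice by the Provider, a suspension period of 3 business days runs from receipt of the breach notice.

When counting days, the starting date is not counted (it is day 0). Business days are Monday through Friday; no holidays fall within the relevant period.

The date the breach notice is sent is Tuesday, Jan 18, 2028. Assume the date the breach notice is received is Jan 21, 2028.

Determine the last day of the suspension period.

Jan 26, 2028

From Friday, Jan 21, 2028, 3 business days (Jan 24, Jan 25, Jan 26, skipping weekends) brings us to Wednesday, Jan 26, 2028, which is the last day of the suspension period.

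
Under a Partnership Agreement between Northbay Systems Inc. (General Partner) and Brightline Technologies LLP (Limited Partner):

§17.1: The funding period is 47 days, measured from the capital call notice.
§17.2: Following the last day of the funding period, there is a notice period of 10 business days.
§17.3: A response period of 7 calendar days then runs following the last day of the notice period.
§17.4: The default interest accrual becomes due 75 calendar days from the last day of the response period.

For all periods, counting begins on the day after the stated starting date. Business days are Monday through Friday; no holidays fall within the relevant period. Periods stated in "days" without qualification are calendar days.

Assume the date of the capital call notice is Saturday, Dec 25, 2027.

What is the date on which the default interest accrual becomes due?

May 16, 2028

The last day of the funding period: Dec 25, 2027 + 47 days = Feb 10, 2028.
The last day of the notice period: counting 10 business days from Thursday, Feb 10, 2028 (Feb 11, Feb 14, Feb 15, Feb 16, Feb 17, Feb 18, Feb 21, Feb 22, Feb 23, Feb 24, skipping weekends) reaches Thursday, Feb 24, 2028.
Adding 7 calendar days to Feb 24, 2028 gives Mar 2, 2028, which is the last day of the response period.
The date on which the default interest accrual becomes due: 75 calendar days after Mar 2, 2028 is May 16, 2028.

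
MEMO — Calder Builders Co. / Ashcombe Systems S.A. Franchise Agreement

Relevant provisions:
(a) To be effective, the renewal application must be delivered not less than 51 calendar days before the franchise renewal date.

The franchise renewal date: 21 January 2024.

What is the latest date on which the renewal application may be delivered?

1 December 2023

Counting back 51 calendar days from 21 January 2024 gives 1 December 2023.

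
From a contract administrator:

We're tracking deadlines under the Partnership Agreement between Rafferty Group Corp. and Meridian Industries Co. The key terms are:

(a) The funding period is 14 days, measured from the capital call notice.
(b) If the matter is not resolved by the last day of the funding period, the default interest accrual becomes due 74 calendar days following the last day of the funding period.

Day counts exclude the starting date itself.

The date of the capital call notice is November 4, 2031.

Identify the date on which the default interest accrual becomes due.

January 31, 2032

Adding 14 calendar days to November 4, 2031 gives November 18, 2031, which is the last day of the funding period.
The date on which the default interest accrual becomes due: November 18, 2031 + 74 days = January 31, 2032.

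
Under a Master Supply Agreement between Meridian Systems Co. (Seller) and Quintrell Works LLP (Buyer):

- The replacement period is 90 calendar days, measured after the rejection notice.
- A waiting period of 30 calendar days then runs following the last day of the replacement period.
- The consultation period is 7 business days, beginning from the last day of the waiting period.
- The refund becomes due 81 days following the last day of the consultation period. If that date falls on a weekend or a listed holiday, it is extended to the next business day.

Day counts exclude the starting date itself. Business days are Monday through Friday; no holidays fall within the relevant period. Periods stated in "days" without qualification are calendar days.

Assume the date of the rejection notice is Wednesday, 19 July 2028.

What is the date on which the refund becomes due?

16 February 2029

The last day of the replacement period: 90 calendar days after 19 July 2028 is 17 October 2028.
The last day of the waiting period: 17 October 2028 + 30 days = 16 November 2028.
The last day of the consultation period: 7 business days after Thursday, 16 November 2028, skipping weekends — Nov 17, Nov 20, Nov 21, Nov 22, Nov 23, Nov 24, Nov 27 — lands on Monday, 27 November 2028.
The date on which the refund becomes due: 27 November 2028 + 81 days = 16 February 2029. 16 February 2029 is a Friday, so no roll-forward applies.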